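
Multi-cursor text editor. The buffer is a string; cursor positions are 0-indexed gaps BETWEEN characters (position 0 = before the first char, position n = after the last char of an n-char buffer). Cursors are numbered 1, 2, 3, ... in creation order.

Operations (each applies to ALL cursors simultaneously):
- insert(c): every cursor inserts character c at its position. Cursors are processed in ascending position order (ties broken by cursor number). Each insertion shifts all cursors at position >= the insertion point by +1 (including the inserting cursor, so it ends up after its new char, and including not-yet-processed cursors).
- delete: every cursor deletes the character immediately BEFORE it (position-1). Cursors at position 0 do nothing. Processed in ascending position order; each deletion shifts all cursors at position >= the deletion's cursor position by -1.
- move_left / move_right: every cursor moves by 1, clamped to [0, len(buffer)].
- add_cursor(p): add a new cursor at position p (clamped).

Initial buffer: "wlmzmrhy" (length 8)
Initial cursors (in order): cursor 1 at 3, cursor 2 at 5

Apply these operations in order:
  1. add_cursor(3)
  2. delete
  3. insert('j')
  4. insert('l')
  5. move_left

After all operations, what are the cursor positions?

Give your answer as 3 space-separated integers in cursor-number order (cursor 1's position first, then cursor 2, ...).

After op 1 (add_cursor(3)): buffer="wlmzmrhy" (len 8), cursors c1@3 c3@3 c2@5, authorship ........
After op 2 (delete): buffer="wzrhy" (len 5), cursors c1@1 c3@1 c2@2, authorship .....
After op 3 (insert('j')): buffer="wjjzjrhy" (len 8), cursors c1@3 c3@3 c2@5, authorship .13.2...
After op 4 (insert('l')): buffer="wjjllzjlrhy" (len 11), cursors c1@5 c3@5 c2@8, authorship .1313.22...
After op 5 (move_left): buffer="wjjllzjlrhy" (len 11), cursors c1@4 c3@4 c2@7, authorship .1313.22...

Answer: 4 7 4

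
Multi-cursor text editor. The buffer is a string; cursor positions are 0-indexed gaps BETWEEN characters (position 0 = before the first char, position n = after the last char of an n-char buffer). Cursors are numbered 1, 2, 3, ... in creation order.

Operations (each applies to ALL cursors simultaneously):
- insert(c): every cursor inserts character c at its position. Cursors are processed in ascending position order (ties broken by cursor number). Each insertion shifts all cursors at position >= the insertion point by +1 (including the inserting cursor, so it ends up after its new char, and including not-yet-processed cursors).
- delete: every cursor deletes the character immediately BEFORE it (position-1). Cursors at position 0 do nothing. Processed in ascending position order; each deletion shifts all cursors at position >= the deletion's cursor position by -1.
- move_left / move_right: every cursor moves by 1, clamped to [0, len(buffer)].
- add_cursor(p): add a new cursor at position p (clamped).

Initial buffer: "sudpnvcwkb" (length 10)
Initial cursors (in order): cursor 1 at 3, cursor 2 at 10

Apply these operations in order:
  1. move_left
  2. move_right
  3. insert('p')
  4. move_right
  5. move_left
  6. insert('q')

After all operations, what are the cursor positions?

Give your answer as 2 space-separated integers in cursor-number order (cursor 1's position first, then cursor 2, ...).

After op 1 (move_left): buffer="sudpnvcwkb" (len 10), cursors c1@2 c2@9, authorship ..........
After op 2 (move_right): buffer="sudpnvcwkb" (len 10), cursors c1@3 c2@10, authorship ..........
After op 3 (insert('p')): buffer="sudppnvcwkbp" (len 12), cursors c1@4 c2@12, authorship ...1.......2
After op 4 (move_right): buffer="sudppnvcwkbp" (len 12), cursors c1@5 c2@12, authorship ...1.......2
After op 5 (move_left): buffer="sudppnvcwkbp" (len 12), cursors c1@4 c2@11, authorship ...1.......2
After op 6 (insert('q')): buffer="sudpqpnvcwkbqp" (len 14), cursors c1@5 c2@13, authorship ...11.......22

Answer: 5 13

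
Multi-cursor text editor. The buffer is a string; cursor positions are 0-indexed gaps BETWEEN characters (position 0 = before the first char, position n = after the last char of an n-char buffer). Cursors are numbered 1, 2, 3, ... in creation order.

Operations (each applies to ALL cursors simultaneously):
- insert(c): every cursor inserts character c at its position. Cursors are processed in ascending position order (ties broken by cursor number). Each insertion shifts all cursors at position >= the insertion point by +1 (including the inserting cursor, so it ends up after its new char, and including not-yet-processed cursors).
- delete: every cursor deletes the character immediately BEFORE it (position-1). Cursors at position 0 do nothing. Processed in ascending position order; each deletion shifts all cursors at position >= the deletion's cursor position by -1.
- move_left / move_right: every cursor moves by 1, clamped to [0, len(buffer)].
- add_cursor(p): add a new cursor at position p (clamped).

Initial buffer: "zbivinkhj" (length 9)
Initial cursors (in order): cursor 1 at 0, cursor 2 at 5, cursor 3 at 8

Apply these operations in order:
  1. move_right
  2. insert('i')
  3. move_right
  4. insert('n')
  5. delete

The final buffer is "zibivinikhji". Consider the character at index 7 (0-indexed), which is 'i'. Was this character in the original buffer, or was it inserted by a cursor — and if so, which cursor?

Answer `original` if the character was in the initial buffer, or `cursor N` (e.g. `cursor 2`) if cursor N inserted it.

After op 1 (move_right): buffer="zbivinkhj" (len 9), cursors c1@1 c2@6 c3@9, authorship .........
After op 2 (insert('i')): buffer="zibivinikhji" (len 12), cursors c1@2 c2@8 c3@12, authorship .1.....2...3
After op 3 (move_right): buffer="zibivinikhji" (len 12), cursors c1@3 c2@9 c3@12, authorship .1.....2...3
After op 4 (insert('n')): buffer="zibniviniknhjin" (len 15), cursors c1@4 c2@11 c3@15, authorship .1.1....2.2..33
After op 5 (delete): buffer="zibivinikhji" (len 12), cursors c1@3 c2@9 c3@12, authorship .1.....2...3
Authorship (.=original, N=cursor N): . 1 . . . . . 2 . . . 3
Index 7: author = 2

Answer: cursor 2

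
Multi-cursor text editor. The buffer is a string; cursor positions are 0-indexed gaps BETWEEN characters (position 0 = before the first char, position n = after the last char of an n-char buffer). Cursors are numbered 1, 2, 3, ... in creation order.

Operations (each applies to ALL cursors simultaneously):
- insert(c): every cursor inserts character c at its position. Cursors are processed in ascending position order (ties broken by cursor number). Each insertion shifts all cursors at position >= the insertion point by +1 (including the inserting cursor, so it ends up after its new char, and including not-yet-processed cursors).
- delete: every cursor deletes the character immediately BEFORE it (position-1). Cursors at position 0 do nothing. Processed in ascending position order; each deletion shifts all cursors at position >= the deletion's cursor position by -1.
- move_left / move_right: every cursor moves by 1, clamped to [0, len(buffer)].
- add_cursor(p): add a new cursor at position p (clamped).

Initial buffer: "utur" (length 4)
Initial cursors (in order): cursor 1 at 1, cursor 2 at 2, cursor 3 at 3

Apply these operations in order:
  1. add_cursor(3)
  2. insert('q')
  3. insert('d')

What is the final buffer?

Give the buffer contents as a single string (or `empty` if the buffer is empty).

After op 1 (add_cursor(3)): buffer="utur" (len 4), cursors c1@1 c2@2 c3@3 c4@3, authorship ....
After op 2 (insert('q')): buffer="uqtquqqr" (len 8), cursors c1@2 c2@4 c3@7 c4@7, authorship .1.2.34.
After op 3 (insert('d')): buffer="uqdtqduqqddr" (len 12), cursors c1@3 c2@6 c3@11 c4@11, authorship .11.22.3434.

Answer: uqdtqduqqddr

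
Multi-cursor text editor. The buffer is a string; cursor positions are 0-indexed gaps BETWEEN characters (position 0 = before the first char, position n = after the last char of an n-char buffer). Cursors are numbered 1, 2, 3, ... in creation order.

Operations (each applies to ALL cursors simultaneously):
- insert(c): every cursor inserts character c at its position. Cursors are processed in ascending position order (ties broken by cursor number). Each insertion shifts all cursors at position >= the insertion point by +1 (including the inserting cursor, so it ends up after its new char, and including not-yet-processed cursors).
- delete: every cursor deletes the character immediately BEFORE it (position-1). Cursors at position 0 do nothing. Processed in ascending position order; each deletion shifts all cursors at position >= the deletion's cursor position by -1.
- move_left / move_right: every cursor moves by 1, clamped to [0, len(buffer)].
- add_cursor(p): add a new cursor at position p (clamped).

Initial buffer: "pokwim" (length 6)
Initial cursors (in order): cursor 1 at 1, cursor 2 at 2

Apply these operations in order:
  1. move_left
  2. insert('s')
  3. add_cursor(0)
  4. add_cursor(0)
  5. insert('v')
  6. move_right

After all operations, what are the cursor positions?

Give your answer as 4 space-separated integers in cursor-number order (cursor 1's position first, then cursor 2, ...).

After op 1 (move_left): buffer="pokwim" (len 6), cursors c1@0 c2@1, authorship ......
After op 2 (insert('s')): buffer="spsokwim" (len 8), cursors c1@1 c2@3, authorship 1.2.....
After op 3 (add_cursor(0)): buffer="spsokwim" (len 8), cursors c3@0 c1@1 c2@3, authorship 1.2.....
After op 4 (add_cursor(0)): buffer="spsokwim" (len 8), cursors c3@0 c4@0 c1@1 c2@3, authorship 1.2.....
After op 5 (insert('v')): buffer="vvsvpsvokwim" (len 12), cursors c3@2 c4@2 c1@4 c2@7, authorship 3411.22.....
After op 6 (move_right): buffer="vvsvpsvokwim" (len 12), cursors c3@3 c4@3 c1@5 c2@8, authorship 3411.22.....

Answer: 5 8 3 3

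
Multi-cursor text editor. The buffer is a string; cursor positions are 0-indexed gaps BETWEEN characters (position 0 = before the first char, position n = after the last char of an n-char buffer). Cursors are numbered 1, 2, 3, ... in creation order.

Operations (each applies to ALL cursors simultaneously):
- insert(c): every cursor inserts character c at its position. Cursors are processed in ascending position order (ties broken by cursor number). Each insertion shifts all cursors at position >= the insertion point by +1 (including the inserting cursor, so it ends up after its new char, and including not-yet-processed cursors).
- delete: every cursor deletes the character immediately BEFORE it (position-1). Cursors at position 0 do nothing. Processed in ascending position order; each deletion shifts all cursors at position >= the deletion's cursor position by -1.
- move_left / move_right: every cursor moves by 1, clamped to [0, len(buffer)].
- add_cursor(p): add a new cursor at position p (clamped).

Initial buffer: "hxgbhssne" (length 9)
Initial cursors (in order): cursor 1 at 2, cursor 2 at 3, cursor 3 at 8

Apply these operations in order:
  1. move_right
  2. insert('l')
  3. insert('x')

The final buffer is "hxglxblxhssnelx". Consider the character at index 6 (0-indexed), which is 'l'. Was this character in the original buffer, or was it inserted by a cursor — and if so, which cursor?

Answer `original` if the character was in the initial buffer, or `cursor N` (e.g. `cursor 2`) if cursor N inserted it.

Answer: cursor 2

Derivation:
After op 1 (move_right): buffer="hxgbhssne" (len 9), cursors c1@3 c2@4 c3@9, authorship .........
After op 2 (insert('l')): buffer="hxglblhssnel" (len 12), cursors c1@4 c2@6 c3@12, authorship ...1.2.....3
After op 3 (insert('x')): buffer="hxglxblxhssnelx" (len 15), cursors c1@5 c2@8 c3@15, authorship ...11.22.....33
Authorship (.=original, N=cursor N): . . . 1 1 . 2 2 . . . . . 3 3
Index 6: author = 2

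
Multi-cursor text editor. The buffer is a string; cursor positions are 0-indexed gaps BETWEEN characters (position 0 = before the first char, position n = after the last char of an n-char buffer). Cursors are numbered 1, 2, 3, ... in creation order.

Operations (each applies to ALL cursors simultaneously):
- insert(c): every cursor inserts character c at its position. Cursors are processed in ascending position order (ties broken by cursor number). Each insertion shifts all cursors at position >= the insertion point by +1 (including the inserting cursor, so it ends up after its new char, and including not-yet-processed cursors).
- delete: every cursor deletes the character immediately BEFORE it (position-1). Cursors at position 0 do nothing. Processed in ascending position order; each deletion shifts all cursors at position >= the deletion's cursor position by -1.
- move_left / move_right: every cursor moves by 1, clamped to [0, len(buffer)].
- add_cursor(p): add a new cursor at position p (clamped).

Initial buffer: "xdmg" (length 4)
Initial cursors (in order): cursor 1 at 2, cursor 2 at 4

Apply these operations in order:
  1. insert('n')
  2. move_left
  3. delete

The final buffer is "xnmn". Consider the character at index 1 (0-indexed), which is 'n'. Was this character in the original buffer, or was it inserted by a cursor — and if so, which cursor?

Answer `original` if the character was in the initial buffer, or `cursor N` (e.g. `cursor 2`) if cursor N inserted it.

After op 1 (insert('n')): buffer="xdnmgn" (len 6), cursors c1@3 c2@6, authorship ..1..2
After op 2 (move_left): buffer="xdnmgn" (len 6), cursors c1@2 c2@5, authorship ..1..2
After op 3 (delete): buffer="xnmn" (len 4), cursors c1@1 c2@3, authorship .1.2
Authorship (.=original, N=cursor N): . 1 . 2
Index 1: author = 1

Answer: cursor 1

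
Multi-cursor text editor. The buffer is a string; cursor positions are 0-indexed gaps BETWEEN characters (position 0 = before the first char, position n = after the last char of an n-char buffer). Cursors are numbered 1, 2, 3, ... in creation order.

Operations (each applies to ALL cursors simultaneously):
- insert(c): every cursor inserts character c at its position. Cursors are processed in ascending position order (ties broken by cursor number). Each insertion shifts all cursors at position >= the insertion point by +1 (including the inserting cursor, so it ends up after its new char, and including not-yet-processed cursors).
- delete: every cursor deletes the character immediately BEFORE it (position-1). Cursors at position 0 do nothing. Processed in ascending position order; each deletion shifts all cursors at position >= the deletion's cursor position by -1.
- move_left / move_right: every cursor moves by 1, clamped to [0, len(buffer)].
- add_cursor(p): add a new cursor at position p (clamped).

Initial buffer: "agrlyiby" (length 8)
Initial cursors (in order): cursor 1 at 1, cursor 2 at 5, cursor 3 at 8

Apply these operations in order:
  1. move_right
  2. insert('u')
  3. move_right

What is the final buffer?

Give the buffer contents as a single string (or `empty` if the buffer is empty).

After op 1 (move_right): buffer="agrlyiby" (len 8), cursors c1@2 c2@6 c3@8, authorship ........
After op 2 (insert('u')): buffer="agurlyiubyu" (len 11), cursors c1@3 c2@8 c3@11, authorship ..1....2..3
After op 3 (move_right): buffer="agurlyiubyu" (len 11), cursors c1@4 c2@9 c3@11, authorship ..1....2..3

Answer: agurlyiubyu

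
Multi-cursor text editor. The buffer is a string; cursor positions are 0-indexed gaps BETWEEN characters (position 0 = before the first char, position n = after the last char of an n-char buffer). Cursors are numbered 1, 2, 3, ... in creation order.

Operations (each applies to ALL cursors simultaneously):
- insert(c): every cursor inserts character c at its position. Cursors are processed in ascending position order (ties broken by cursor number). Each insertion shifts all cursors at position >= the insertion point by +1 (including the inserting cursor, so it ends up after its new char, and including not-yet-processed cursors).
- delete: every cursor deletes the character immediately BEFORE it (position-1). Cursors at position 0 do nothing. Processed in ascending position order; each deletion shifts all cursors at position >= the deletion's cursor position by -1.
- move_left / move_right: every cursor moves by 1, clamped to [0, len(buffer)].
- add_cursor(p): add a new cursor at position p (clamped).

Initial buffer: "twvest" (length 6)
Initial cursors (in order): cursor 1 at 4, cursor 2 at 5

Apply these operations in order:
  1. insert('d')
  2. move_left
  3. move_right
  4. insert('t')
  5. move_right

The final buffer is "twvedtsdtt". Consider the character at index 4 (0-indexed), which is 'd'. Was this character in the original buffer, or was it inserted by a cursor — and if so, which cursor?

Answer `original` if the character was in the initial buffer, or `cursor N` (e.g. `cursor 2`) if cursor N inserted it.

Answer: cursor 1

Derivation:
After op 1 (insert('d')): buffer="twvedsdt" (len 8), cursors c1@5 c2@7, authorship ....1.2.
After op 2 (move_left): buffer="twvedsdt" (len 8), cursors c1@4 c2@6, authorship ....1.2.
After op 3 (move_right): buffer="twvedsdt" (len 8), cursors c1@5 c2@7, authorship ....1.2.
After op 4 (insert('t')): buffer="twvedtsdtt" (len 10), cursors c1@6 c2@9, authorship ....11.22.
After op 5 (move_right): buffer="twvedtsdtt" (len 10), cursors c1@7 c2@10, authorship ....11.22.
Authorship (.=original, N=cursor N): . . . . 1 1 . 2 2 .
Index 4: author = 1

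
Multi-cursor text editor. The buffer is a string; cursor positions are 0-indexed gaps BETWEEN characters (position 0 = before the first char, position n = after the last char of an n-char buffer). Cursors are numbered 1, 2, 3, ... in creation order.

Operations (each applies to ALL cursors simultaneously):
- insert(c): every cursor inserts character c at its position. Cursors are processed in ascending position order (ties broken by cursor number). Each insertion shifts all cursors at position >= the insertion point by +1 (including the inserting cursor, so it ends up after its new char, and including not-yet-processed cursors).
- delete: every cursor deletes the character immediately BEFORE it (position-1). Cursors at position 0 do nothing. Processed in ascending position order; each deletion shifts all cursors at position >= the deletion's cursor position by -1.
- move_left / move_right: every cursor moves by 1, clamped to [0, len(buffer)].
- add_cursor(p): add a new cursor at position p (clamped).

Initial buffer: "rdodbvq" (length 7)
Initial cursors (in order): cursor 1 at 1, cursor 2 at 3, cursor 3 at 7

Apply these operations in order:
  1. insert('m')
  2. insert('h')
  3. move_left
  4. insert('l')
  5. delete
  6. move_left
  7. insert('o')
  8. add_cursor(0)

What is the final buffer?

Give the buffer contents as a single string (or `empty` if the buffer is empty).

Answer: romhdoomhdbvqomh

Derivation:
After op 1 (insert('m')): buffer="rmdomdbvqm" (len 10), cursors c1@2 c2@5 c3@10, authorship .1..2....3
After op 2 (insert('h')): buffer="rmhdomhdbvqmh" (len 13), cursors c1@3 c2@7 c3@13, authorship .11..22....33
After op 3 (move_left): buffer="rmhdomhdbvqmh" (len 13), cursors c1@2 c2@6 c3@12, authorship .11..22....33
After op 4 (insert('l')): buffer="rmlhdomlhdbvqmlh" (len 16), cursors c1@3 c2@8 c3@15, authorship .111..222....333
After op 5 (delete): buffer="rmhdomhdbvqmh" (len 13), cursors c1@2 c2@6 c3@12, authorship .11..22....33
After op 6 (move_left): buffer="rmhdomhdbvqmh" (len 13), cursors c1@1 c2@5 c3@11, authorship .11..22....33
After op 7 (insert('o')): buffer="romhdoomhdbvqomh" (len 16), cursors c1@2 c2@7 c3@14, authorship .111..222....333
After op 8 (add_cursor(0)): buffer="romhdoomhdbvqomh" (len 16), cursors c4@0 c1@2 c2@7 c3@14, authorship .111..222....333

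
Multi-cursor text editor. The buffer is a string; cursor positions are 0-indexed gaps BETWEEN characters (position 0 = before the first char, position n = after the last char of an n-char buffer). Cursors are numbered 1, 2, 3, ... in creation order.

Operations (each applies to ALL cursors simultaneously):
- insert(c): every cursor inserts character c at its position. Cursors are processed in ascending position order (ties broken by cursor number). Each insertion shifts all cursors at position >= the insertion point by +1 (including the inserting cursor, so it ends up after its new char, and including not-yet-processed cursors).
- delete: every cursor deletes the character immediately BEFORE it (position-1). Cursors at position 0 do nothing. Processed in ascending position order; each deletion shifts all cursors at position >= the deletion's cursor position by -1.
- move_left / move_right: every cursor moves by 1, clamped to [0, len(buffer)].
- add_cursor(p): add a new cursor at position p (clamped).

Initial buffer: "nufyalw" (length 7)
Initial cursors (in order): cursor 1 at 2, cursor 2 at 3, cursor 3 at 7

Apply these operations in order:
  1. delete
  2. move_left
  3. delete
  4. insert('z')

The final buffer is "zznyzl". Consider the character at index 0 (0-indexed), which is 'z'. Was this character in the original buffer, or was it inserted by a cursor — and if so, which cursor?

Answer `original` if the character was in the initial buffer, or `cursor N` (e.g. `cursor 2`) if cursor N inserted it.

After op 1 (delete): buffer="nyal" (len 4), cursors c1@1 c2@1 c3@4, authorship ....
After op 2 (move_left): buffer="nyal" (len 4), cursors c1@0 c2@0 c3@3, authorship ....
After op 3 (delete): buffer="nyl" (len 3), cursors c1@0 c2@0 c3@2, authorship ...
After op 4 (insert('z')): buffer="zznyzl" (len 6), cursors c1@2 c2@2 c3@5, authorship 12..3.
Authorship (.=original, N=cursor N): 1 2 . . 3 .
Index 0: author = 1

Answer: cursor 1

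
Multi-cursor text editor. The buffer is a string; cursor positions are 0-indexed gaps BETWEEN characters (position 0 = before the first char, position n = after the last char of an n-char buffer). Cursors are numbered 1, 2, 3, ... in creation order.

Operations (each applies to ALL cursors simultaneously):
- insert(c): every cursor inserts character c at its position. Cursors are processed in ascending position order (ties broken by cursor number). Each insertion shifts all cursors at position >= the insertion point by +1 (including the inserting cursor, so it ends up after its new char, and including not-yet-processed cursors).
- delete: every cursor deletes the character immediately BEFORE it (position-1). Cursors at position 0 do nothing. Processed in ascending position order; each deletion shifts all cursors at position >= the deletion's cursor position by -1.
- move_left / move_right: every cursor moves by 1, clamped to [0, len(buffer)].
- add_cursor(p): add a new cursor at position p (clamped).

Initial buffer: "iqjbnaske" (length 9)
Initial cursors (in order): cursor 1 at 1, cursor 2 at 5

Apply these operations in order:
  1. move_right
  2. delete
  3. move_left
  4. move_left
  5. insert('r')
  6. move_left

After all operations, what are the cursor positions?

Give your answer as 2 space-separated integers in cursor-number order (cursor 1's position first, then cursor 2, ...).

Answer: 0 3

Derivation:
After op 1 (move_right): buffer="iqjbnaske" (len 9), cursors c1@2 c2@6, authorship .........
After op 2 (delete): buffer="ijbnske" (len 7), cursors c1@1 c2@4, authorship .......
After op 3 (move_left): buffer="ijbnske" (len 7), cursors c1@0 c2@3, authorship .......
After op 4 (move_left): buffer="ijbnske" (len 7), cursors c1@0 c2@2, authorship .......
After op 5 (insert('r')): buffer="rijrbnske" (len 9), cursors c1@1 c2@4, authorship 1..2.....
After op 6 (move_left): buffer="rijrbnske" (len 9), cursors c1@0 c2@3, authorship 1..2.....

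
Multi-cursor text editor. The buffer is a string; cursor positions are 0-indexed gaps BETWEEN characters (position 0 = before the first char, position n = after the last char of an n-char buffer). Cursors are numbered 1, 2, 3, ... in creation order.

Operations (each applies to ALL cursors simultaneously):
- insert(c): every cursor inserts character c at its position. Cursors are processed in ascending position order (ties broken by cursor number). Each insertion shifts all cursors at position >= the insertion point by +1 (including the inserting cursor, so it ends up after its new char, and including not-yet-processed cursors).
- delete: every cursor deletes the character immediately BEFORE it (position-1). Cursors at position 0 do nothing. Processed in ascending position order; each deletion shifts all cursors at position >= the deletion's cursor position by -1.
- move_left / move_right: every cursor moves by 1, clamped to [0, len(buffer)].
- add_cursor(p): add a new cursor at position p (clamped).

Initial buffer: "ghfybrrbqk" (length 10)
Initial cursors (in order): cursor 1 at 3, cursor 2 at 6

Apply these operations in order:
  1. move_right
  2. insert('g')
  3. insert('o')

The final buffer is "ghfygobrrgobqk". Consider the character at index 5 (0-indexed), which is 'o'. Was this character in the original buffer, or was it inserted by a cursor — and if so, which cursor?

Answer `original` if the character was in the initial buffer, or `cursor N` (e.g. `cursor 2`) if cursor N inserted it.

After op 1 (move_right): buffer="ghfybrrbqk" (len 10), cursors c1@4 c2@7, authorship ..........
After op 2 (insert('g')): buffer="ghfygbrrgbqk" (len 12), cursors c1@5 c2@9, authorship ....1...2...
After op 3 (insert('o')): buffer="ghfygobrrgobqk" (len 14), cursors c1@6 c2@11, authorship ....11...22...
Authorship (.=original, N=cursor N): . . . . 1 1 . . . 2 2 . . .
Index 5: author = 1

Answer: cursor 1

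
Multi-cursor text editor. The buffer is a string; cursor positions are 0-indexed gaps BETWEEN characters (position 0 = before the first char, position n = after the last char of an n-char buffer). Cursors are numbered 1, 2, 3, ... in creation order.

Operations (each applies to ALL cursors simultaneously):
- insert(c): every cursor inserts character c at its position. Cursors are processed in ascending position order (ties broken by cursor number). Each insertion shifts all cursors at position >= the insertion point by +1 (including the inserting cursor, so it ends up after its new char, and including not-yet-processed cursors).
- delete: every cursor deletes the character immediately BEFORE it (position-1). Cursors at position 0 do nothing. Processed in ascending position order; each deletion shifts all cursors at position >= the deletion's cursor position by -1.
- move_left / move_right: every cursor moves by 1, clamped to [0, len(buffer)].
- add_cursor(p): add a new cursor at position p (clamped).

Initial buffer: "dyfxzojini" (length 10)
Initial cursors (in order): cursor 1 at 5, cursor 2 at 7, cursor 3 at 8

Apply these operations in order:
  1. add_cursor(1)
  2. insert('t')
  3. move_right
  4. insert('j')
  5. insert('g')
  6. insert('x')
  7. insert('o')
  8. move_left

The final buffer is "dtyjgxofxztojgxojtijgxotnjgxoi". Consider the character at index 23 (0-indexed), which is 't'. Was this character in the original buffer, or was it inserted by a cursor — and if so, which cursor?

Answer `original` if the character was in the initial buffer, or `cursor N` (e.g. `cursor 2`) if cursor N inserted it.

Answer: cursor 3

Derivation:
After op 1 (add_cursor(1)): buffer="dyfxzojini" (len 10), cursors c4@1 c1@5 c2@7 c3@8, authorship ..........
After op 2 (insert('t')): buffer="dtyfxztojtitni" (len 14), cursors c4@2 c1@7 c2@10 c3@12, authorship .4....1..2.3..
After op 3 (move_right): buffer="dtyfxztojtitni" (len 14), cursors c4@3 c1@8 c2@11 c3@13, authorship .4....1..2.3..
After op 4 (insert('j')): buffer="dtyjfxztojjtijtnji" (len 18), cursors c4@4 c1@10 c2@14 c3@17, authorship .4.4...1.1.2.23.3.
After op 5 (insert('g')): buffer="dtyjgfxztojgjtijgtnjgi" (len 22), cursors c4@5 c1@12 c2@17 c3@21, authorship .4.44...1.11.2.223.33.
After op 6 (insert('x')): buffer="dtyjgxfxztojgxjtijgxtnjgxi" (len 26), cursors c4@6 c1@14 c2@20 c3@25, authorship .4.444...1.111.2.2223.333.
After op 7 (insert('o')): buffer="dtyjgxofxztojgxojtijgxotnjgxoi" (len 30), cursors c4@7 c1@16 c2@23 c3@29, authorship .4.4444...1.1111.2.22223.3333.
After op 8 (move_left): buffer="dtyjgxofxztojgxojtijgxotnjgxoi" (len 30), cursors c4@6 c1@15 c2@22 c3@28, authorship .4.4444...1.1111.2.22223.3333.
Authorship (.=original, N=cursor N): . 4 . 4 4 4 4 . . . 1 . 1 1 1 1 . 2 . 2 2 2 2 3 . 3 3 3 3 .
Index 23: author = 3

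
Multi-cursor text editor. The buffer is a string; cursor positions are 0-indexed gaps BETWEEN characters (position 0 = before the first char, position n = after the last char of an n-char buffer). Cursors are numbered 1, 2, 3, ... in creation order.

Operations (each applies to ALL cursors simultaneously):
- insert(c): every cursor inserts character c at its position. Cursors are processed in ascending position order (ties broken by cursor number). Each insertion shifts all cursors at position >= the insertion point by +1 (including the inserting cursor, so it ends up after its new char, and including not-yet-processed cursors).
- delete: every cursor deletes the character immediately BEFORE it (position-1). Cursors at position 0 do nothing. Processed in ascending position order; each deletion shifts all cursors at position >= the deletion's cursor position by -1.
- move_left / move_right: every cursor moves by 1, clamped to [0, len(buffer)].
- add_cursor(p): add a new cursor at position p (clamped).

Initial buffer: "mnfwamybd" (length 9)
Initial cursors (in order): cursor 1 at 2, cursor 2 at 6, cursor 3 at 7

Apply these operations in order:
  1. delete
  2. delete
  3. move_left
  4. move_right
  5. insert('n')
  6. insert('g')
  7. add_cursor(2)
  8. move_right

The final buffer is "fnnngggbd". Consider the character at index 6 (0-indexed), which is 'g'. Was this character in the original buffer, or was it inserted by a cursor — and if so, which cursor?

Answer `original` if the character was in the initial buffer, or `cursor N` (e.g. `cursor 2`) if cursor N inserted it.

Answer: cursor 3

Derivation:
After op 1 (delete): buffer="mfwabd" (len 6), cursors c1@1 c2@4 c3@4, authorship ......
After op 2 (delete): buffer="fbd" (len 3), cursors c1@0 c2@1 c3@1, authorship ...
After op 3 (move_left): buffer="fbd" (len 3), cursors c1@0 c2@0 c3@0, authorship ...
After op 4 (move_right): buffer="fbd" (len 3), cursors c1@1 c2@1 c3@1, authorship ...
After op 5 (insert('n')): buffer="fnnnbd" (len 6), cursors c1@4 c2@4 c3@4, authorship .123..
After op 6 (insert('g')): buffer="fnnngggbd" (len 9), cursors c1@7 c2@7 c3@7, authorship .123123..
After op 7 (add_cursor(2)): buffer="fnnngggbd" (len 9), cursors c4@2 c1@7 c2@7 c3@7, authorship .123123..
After op 8 (move_right): buffer="fnnngggbd" (len 9), cursors c4@3 c1@8 c2@8 c3@8, authorship .123123..
Authorship (.=original, N=cursor N): . 1 2 3 1 2 3 . .
Index 6: author = 3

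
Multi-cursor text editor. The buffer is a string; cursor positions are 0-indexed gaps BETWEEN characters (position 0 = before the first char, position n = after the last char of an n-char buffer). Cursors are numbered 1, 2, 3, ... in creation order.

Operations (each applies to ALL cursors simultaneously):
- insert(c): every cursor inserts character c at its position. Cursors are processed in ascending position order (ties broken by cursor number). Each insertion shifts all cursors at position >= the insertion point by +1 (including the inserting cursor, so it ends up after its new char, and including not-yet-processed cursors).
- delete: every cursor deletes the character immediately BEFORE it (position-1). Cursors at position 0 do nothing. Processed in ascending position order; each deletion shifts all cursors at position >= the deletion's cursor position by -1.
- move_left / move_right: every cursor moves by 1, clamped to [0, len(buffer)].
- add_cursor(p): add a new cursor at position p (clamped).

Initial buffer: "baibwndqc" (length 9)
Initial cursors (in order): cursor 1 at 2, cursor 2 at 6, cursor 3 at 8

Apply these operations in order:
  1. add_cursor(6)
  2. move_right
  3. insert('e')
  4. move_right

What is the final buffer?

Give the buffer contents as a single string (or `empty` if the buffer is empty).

Answer: baiebwndeeqce

Derivation:
After op 1 (add_cursor(6)): buffer="baibwndqc" (len 9), cursors c1@2 c2@6 c4@6 c3@8, authorship .........
After op 2 (move_right): buffer="baibwndqc" (len 9), cursors c1@3 c2@7 c4@7 c3@9, authorship .........
After op 3 (insert('e')): buffer="baiebwndeeqce" (len 13), cursors c1@4 c2@10 c4@10 c3@13, authorship ...1....24..3
After op 4 (move_right): buffer="baiebwndeeqce" (len 13), cursors c1@5 c2@11 c4@11 c3@13, authorship ...1....24..3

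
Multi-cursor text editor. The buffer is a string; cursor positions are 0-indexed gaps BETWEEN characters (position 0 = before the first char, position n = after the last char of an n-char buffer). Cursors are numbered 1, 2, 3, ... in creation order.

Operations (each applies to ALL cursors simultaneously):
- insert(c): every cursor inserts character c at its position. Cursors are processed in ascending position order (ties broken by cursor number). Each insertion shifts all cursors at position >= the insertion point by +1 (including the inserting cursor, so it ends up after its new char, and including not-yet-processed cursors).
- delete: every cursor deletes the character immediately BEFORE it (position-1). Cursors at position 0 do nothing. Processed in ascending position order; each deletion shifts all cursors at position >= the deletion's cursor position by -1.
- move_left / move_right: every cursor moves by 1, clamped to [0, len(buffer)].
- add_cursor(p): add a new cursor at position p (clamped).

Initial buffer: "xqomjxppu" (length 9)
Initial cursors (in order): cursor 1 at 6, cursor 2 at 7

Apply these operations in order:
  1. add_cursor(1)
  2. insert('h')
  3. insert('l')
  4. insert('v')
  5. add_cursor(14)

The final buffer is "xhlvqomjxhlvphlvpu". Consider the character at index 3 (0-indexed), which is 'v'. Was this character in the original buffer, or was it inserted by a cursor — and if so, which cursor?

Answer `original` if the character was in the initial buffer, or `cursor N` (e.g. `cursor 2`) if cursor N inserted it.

Answer: cursor 3

Derivation:
After op 1 (add_cursor(1)): buffer="xqomjxppu" (len 9), cursors c3@1 c1@6 c2@7, authorship .........
After op 2 (insert('h')): buffer="xhqomjxhphpu" (len 12), cursors c3@2 c1@8 c2@10, authorship .3.....1.2..
After op 3 (insert('l')): buffer="xhlqomjxhlphlpu" (len 15), cursors c3@3 c1@10 c2@13, authorship .33.....11.22..
After op 4 (insert('v')): buffer="xhlvqomjxhlvphlvpu" (len 18), cursors c3@4 c1@12 c2@16, authorship .333.....111.222..
After op 5 (add_cursor(14)): buffer="xhlvqomjxhlvphlvpu" (len 18), cursors c3@4 c1@12 c4@14 c2@16, authorship .333.....111.222..
Authorship (.=original, N=cursor N): . 3 3 3 . . . . . 1 1 1 . 2 2 2 . .
Index 3: author = 3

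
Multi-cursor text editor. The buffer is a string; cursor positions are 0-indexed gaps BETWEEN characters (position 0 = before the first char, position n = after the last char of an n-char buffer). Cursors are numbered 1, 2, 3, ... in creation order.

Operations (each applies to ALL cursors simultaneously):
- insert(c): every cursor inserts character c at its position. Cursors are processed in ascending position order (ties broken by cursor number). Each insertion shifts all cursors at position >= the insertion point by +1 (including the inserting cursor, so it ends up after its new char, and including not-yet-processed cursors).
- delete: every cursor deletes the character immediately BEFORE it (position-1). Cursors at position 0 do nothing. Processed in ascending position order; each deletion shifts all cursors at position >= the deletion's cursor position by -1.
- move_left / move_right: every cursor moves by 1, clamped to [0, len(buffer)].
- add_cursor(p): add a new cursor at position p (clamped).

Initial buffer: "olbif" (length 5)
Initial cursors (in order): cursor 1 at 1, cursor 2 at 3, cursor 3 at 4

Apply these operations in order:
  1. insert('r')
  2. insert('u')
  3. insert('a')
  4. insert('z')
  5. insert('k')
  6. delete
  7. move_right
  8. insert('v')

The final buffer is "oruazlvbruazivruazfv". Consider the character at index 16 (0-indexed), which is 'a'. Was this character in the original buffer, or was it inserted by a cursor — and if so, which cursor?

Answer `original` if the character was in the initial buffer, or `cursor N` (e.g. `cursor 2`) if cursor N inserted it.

Answer: cursor 3

Derivation:
After op 1 (insert('r')): buffer="orlbrirf" (len 8), cursors c1@2 c2@5 c3@7, authorship .1..2.3.
After op 2 (insert('u')): buffer="orulbruiruf" (len 11), cursors c1@3 c2@7 c3@10, authorship .11..22.33.
After op 3 (insert('a')): buffer="orualbruairuaf" (len 14), cursors c1@4 c2@9 c3@13, authorship .111..222.333.
After op 4 (insert('z')): buffer="oruazlbruaziruazf" (len 17), cursors c1@5 c2@11 c3@16, authorship .1111..2222.3333.
After op 5 (insert('k')): buffer="oruazklbruazkiruazkf" (len 20), cursors c1@6 c2@13 c3@19, authorship .11111..22222.33333.
After op 6 (delete): buffer="oruazlbruaziruazf" (len 17), cursors c1@5 c2@11 c3@16, authorship .1111..2222.3333.
After op 7 (move_right): buffer="oruazlbruaziruazf" (len 17), cursors c1@6 c2@12 c3@17, authorship .1111..2222.3333.
After op 8 (insert('v')): buffer="oruazlvbruazivruazfv" (len 20), cursors c1@7 c2@14 c3@20, authorship .1111.1.2222.23333.3
Authorship (.=original, N=cursor N): . 1 1 1 1 . 1 . 2 2 2 2 . 2 3 3 3 3 . 3
Index 16: author = 3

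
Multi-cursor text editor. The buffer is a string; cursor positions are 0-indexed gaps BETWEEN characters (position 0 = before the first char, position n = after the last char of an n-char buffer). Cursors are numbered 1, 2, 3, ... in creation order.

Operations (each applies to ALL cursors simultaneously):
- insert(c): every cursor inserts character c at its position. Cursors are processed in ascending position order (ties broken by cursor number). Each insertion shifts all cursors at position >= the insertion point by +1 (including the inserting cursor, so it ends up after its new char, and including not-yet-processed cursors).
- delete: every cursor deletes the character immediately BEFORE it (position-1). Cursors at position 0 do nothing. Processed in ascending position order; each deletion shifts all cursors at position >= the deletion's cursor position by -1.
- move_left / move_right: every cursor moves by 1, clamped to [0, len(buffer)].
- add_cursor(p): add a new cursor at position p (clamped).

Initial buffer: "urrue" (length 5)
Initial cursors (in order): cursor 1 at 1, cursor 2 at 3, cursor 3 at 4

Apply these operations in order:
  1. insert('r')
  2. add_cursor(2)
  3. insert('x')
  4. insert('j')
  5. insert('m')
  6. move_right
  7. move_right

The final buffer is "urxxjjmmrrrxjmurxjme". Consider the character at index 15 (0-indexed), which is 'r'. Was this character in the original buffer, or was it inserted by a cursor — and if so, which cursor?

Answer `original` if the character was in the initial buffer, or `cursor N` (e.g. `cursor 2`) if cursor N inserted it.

After op 1 (insert('r')): buffer="urrrrure" (len 8), cursors c1@2 c2@5 c3@7, authorship .1..2.3.
After op 2 (add_cursor(2)): buffer="urrrrure" (len 8), cursors c1@2 c4@2 c2@5 c3@7, authorship .1..2.3.
After op 3 (insert('x')): buffer="urxxrrrxurxe" (len 12), cursors c1@4 c4@4 c2@8 c3@11, authorship .114..22.33.
After op 4 (insert('j')): buffer="urxxjjrrrxjurxje" (len 16), cursors c1@6 c4@6 c2@11 c3@15, authorship .11414..222.333.
After op 5 (insert('m')): buffer="urxxjjmmrrrxjmurxjme" (len 20), cursors c1@8 c4@8 c2@14 c3@19, authorship .1141414..2222.3333.
After op 6 (move_right): buffer="urxxjjmmrrrxjmurxjme" (len 20), cursors c1@9 c4@9 c2@15 c3@20, authorship .1141414..2222.3333.
After op 7 (move_right): buffer="urxxjjmmrrrxjmurxjme" (len 20), cursors c1@10 c4@10 c2@16 c3@20, authorship .1141414..2222.3333.
Authorship (.=original, N=cursor N): . 1 1 4 1 4 1 4 . . 2 2 2 2 . 3 3 3 3 .
Index 15: author = 3

Answer: cursor 3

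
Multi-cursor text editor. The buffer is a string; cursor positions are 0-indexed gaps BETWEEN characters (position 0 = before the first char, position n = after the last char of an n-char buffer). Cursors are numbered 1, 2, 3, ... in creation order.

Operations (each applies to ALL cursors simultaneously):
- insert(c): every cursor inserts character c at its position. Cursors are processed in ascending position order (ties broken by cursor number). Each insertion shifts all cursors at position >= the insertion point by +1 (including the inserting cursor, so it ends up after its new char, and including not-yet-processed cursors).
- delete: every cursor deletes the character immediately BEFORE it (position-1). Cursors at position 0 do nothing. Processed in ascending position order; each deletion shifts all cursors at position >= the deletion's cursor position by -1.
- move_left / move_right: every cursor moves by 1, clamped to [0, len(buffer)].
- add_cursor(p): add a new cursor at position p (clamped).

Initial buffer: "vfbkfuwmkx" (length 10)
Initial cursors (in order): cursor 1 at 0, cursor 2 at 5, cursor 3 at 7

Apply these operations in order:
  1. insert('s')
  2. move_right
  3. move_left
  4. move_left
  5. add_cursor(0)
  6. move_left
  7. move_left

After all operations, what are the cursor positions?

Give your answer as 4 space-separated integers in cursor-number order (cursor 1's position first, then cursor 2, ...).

After op 1 (insert('s')): buffer="svfbkfsuwsmkx" (len 13), cursors c1@1 c2@7 c3@10, authorship 1.....2..3...
After op 2 (move_right): buffer="svfbkfsuwsmkx" (len 13), cursors c1@2 c2@8 c3@11, authorship 1.....2..3...
After op 3 (move_left): buffer="svfbkfsuwsmkx" (len 13), cursors c1@1 c2@7 c3@10, authorship 1.....2..3...
After op 4 (move_left): buffer="svfbkfsuwsmkx" (len 13), cursors c1@0 c2@6 c3@9, authorship 1.....2..3...
After op 5 (add_cursor(0)): buffer="svfbkfsuwsmkx" (len 13), cursors c1@0 c4@0 c2@6 c3@9, authorship 1.....2..3...
After op 6 (move_left): buffer="svfbkfsuwsmkx" (len 13), cursors c1@0 c4@0 c2@5 c3@8, authorship 1.....2..3...
After op 7 (move_left): buffer="svfbkfsuwsmkx" (len 13), cursors c1@0 c4@0 c2@4 c3@7, authorship 1.....2..3...

Answer: 0 4 7 0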